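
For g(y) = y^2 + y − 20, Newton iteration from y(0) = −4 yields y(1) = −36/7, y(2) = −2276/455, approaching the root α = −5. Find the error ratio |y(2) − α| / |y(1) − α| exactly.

y(1) − α = −36/7 − (−5) = −36/7 + 5 = −1/7, so |y(1) − α| = 1/7.
y(2) − α = −2276/455 − (−5) = −2276/455 + 5 = −1/455, so |y(2) − α| = 1/455.
Ratio = (1/455) / (1/7) = 1/65.

1/65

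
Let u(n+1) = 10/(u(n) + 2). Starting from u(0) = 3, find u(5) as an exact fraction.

190/83

u(1) = 10/(3 + 2) = 2.
u(2) = 10/(2 + 2) = 5/2.
u(3) = 10/(5/2 + 2) = 20/9.
u(4) = 10/(20/9 + 2) = 45/19.
u(5) = 10/(45/19 + 2) = 190/83.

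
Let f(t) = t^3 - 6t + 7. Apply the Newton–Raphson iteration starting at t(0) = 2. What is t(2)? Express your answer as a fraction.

f'(t) = 3t^2 - 6.
f(2) = 3, f'(2) = 6, so t(1) = 2 - 3/6 = 3/2.
f(3/2) = 11/8, f'(3/2) = 3/4, so t(2) = (3/2) - (11/8)/(3/4) = -1/3.

-1/3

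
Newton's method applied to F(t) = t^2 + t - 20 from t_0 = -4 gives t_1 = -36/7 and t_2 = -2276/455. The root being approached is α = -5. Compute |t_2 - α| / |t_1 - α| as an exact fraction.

1/65

t_1 - α = -36/7 - (-5) = -36/7 + 5 = -1/7, so |t_1 - α| = 1/7.
t_2 - α = -2276/455 - (-5) = -2276/455 + 5 = -1/455, so |t_2 - α| = 1/455.
Ratio = (1/455) / (1/7) = 1/65.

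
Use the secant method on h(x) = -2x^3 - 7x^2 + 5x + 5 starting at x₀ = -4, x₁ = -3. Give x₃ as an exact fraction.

h(-4) = 1, h(-3) = -19. x₂ = (-3) - (-19)·((-3) - (-4))/((-19) - 1) = -79/20.
h(-3) = -19, h(-79/20) = -2831/4000. x₃ = (-79/20) - (-2831/4000)·((-79/20) - (-3))/((-2831/4000) - (-19)) = -15353/3851.

-15353/3851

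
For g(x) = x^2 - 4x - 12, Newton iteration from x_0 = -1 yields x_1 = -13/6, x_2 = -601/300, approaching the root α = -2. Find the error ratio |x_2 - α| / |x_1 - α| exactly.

x_1 - α = -13/6 - (-2) = -13/6 + 2 = -1/6, so |x_1 - α| = 1/6.
x_2 - α = -601/300 - (-2) = -601/300 + 2 = -1/300, so |x_2 - α| = 1/300.
Ratio = (1/300) / (1/6) = 1/50.

1/50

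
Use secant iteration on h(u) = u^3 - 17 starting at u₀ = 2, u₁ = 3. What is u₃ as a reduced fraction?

20801/8137

h(2) = -9, h(3) = 10. u₂ = 3 - 10·(3 - 2)/(10 - (-9)) = 47/19.
h(3) = 10, h(47/19) = -12780/6859. u₃ = (47/19) - (-12780/6859)·((47/19) - 3)/((-12780/6859) - 10) = 20801/8137.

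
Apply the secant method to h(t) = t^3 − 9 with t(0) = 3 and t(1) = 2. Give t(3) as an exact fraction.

9255/4447

h(3) = 18, h(2) = −1. t(2) = 2 − (−1)·(2 − 3)/((−1) − 18) = 39/19.
h(2) = −1, h(39/19) = −2412/6859. t(3) = (39/19) − (−2412/6859)·((39/19) − 2)/((−2412/6859) − (−1)) = 9255/4447.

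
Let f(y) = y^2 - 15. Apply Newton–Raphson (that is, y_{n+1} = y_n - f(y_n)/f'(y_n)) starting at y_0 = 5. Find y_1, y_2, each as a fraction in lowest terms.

y_1 = 4, y_2 = 31/8

f'(y) = 2y.
f(5) = 10, f'(5) = 10, so y_1 = 5 - 10/10 = 4.
f(4) = 1, f'(4) = 8, so y_2 = 4 - 1/8 = 31/8.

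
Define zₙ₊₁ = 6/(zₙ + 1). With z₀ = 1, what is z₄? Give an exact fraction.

z₁ = 6/(1 + 1) = 3.
z₂ = 6/(3 + 1) = 3/2.
z₃ = 6/(3/2 + 1) = 12/5.
z₄ = 6/(12/5 + 1) = 30/17.

30/17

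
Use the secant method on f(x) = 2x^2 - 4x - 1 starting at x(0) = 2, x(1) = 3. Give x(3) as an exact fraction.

42/19

f(2) = -1, f(3) = 5. x(2) = 3 - 5·(3 - 2)/(5 - (-1)) = 13/6.
f(3) = 5, f(13/6) = -5/18. x(3) = (13/6) - (-5/18)·((13/6) - 3)/((-5/18) - 5) = 42/19.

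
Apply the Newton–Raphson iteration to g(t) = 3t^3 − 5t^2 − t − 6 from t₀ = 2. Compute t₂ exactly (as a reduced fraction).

56458/25395

g'(t) = 9t^2 − 10t − 1.
g(2) = −4, g'(2) = 15, so t₁ = 2 − (−4)/15 = 34/15.
g(34/15) = 368/375, g'(34/15) = 1693/75, so t₂ = (34/15) − (368/375)/(1693/75) = 56458/25395.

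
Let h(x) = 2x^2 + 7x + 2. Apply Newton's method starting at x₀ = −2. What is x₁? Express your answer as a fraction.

−6

h'(x) = 4x + 7.
h(−2) = −4, h'(−2) = −1, so x₁ = (−2) − (−4)/(−1) = −6.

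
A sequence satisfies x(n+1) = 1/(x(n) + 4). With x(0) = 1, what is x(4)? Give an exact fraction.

x(1) = 1/(1 + 4) = 1/5.
x(2) = 1/(1/5 + 4) = 5/21.
x(3) = 1/(5/21 + 4) = 21/89.
x(4) = 1/(21/89 + 4) = 89/377.

89/377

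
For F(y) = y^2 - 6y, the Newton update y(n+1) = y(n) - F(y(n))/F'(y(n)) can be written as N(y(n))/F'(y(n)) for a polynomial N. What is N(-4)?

16

F'(y) = 2y - 6.
N(y) = y·F'(y) - F(y) = y·(2y - 6) - (y^2 - 6y) = y^2.
N(-4) = 16.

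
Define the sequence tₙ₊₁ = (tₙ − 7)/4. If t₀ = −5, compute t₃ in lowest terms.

−19/8

t₁ = ((−5) − 7)/4 = −3.
t₂ = ((−3) − 7)/4 = −5/2.
t₃ = ((−5/2) − 7)/4 = −19/8.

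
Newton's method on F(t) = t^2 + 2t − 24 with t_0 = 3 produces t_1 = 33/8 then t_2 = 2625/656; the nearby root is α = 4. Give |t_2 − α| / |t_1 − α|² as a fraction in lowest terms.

4/41

t_1 − α = 33/8 − 4 = 1/8, so |t_1 − α| = 1/8.
t_2 − α = 2625/656 − 4 = 1/656, so |t_2 − α| = 1/656.
|t_1 − α|² = 1/64.
Ratio = (1/656) / (1/64) = 4/41.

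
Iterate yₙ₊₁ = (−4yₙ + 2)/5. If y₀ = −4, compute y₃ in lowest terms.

y₁ = (−4·(−4) + 2)/5 = 18/5.
y₂ = (−4·(18/5) + 2)/5 = −62/25.
y₃ = (−4·(−62/25) + 2)/5 = 298/125.

298/125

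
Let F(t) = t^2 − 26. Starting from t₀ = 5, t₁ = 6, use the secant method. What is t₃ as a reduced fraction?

F(5) = −1, F(6) = 10. t₂ = 6 − 10·(6 − 5)/(10 − (−1)) = 56/11.
F(6) = 10, F(56/11) = −10/121. t₃ = (56/11) − (−10/121)·((56/11) − 6)/((−10/121) − 10) = 311/61.

311/61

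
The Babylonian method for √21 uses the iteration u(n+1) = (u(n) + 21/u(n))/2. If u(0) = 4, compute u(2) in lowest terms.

u(1) = (4 + 21/4)/2 = 37/8.
u(2) = (37/8 + 21/(37/8))/2 = 2713/592.

2713/592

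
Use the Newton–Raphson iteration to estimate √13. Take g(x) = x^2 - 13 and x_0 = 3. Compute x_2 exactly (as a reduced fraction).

119/33

g'(x) = 2x.
g(3) = -4, g'(3) = 6, so x_1 = 3 - (-4)/6 = 11/3.
g(11/3) = 4/9, g'(11/3) = 22/3, so x_2 = (11/3) - (4/9)/(22/3) = 119/33.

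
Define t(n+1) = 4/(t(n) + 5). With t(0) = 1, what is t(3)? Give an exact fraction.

68/97

t(1) = 4/(1 + 5) = 2/3.
t(2) = 4/(2/3 + 5) = 12/17.
t(3) = 4/(12/17 + 5) = 68/97.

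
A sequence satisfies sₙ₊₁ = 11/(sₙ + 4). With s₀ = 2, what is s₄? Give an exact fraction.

2266/1209

s₁ = 11/(2 + 4) = 11/6.
s₂ = 11/(11/6 + 4) = 66/35.
s₃ = 11/(66/35 + 4) = 385/206.
s₄ = 11/(385/206 + 4) = 2266/1209.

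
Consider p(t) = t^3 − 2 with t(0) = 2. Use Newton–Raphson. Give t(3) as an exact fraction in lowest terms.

125116/99225

p'(t) = 3t^2.
p(2) = 6, p'(2) = 12, so t(1) = 2 − 6/12 = 3/2.
p(3/2) = 11/8, p'(3/2) = 27/4, so t(2) = (3/2) − (11/8)/(27/4) = 35/27.
p(35/27) = 3509/19683, p'(35/27) = 1225/243, so t(3) = (35/27) − (3509/19683)/(1225/243) = 125116/99225.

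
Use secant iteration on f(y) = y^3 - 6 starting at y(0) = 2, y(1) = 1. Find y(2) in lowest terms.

12/7

f(2) = 2, f(1) = -5. y(2) = 1 - (-5)·(1 - 2)/((-5) - 2) = 12/7.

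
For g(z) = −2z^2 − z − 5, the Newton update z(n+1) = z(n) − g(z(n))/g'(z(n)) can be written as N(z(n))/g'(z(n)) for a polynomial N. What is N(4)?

−27

g'(z) = −4z − 1.
N(z) = z·g'(z) − g(z) = z·(−4z − 1) − (−2z^2 − z − 5) = −2z^2 + 5.
N(4) = −27.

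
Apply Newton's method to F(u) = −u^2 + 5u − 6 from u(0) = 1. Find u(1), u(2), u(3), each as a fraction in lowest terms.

u(1) = 5/3, u(2) = 29/15, u(3) = 509/255

F'(u) = −2u + 5.
F(1) = −2, F'(1) = 3, so u(1) = 1 − (−2)/3 = 5/3.
F(5/3) = −4/9, F'(5/3) = 5/3, so u(2) = (5/3) − (−4/9)/(5/3) = 29/15.
F(29/15) = −16/225, F'(29/15) = 17/15, so u(3) = (29/15) − (−16/225)/(17/15) = 509/255.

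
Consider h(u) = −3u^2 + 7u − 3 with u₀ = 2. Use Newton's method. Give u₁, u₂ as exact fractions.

h'(u) = −6u + 7.
h(2) = −1, h'(2) = −5, so u₁ = 2 − (−1)/(−5) = 9/5.
h(9/5) = −3/25, h'(9/5) = −19/5, so u₂ = (9/5) − (−3/25)/(−19/5) = 168/95.

u₁ = 9/5, u₂ = 168/95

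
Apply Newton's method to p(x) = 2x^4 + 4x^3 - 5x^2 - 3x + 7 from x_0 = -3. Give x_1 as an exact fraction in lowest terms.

p'(x) = 8x^3 + 12x^2 - 10x - 3.
p(-3) = 25, p'(-3) = -81, so x_1 = (-3) - 25/(-81) = -218/81.

-218/81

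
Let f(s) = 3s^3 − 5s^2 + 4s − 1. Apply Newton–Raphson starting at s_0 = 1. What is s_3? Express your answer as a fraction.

f'(s) = 9s^2 − 10s + 4.
f(1) = 1, f'(1) = 3, so s_1 = 1 − 1/3 = 2/3.
f(2/3) = 1/3, f'(2/3) = 4/3, so s_2 = (2/3) − (1/3)/(4/3) = 5/12.
f(5/12) = 1/64, f'(5/12) = 67/48, so s_3 = (5/12) − (1/64)/(67/48) = 163/402.

163/402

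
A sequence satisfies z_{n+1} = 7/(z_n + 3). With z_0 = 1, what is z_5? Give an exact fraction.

2716/1759

z_1 = 7/(1 + 3) = 7/4.
z_2 = 7/(7/4 + 3) = 28/19.
z_3 = 7/(28/19 + 3) = 133/85.
z_4 = 7/(133/85 + 3) = 595/388.
z_5 = 7/(595/388 + 3) = 2716/1759.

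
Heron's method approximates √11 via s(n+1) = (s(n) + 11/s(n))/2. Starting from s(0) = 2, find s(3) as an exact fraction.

s(1) = (2 + 11/2)/2 = 15/4.
s(2) = (15/4 + 11/(15/4))/2 = 401/120.
s(3) = (401/120 + 11/(401/120))/2 = 319201/96240.

319201/96240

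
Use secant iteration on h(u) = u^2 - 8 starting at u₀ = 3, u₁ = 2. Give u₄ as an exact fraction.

h(3) = 1, h(2) = -4. u₂ = 2 - (-4)·(2 - 3)/((-4) - 1) = 14/5.
h(2) = -4, h(14/5) = -4/25. u₃ = (14/5) - (-4/25)·((14/5) - 2)/((-4/25) - (-4)) = 17/6.
h(14/5) = -4/25, h(17/6) = 1/36. u₄ = (17/6) - (1/36)·((17/6) - (14/5))/((1/36) - (-4/25)) = 478/169.

478/169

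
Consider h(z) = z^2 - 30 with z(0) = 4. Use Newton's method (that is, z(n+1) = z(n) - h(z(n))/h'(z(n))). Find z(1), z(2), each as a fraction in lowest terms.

z(1) = 23/4, z(2) = 1009/184

h'(z) = 2z.
h(4) = -14, h'(4) = 8, so z(1) = 4 - (-14)/8 = 23/4.
h(23/4) = 49/16, h'(23/4) = 23/2, so z(2) = (23/4) - (49/16)/(23/2) = 1009/184.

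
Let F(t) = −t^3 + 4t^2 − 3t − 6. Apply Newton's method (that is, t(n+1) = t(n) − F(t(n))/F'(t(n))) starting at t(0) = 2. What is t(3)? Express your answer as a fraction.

863378/252819

F'(t) = −3t^2 + 8t − 3.
F(2) = −4, F'(2) = 1, so t(1) = 2 − (−4)/1 = 6.
F(6) = −96, F'(6) = −63, so t(2) = 6 − (−96)/(−63) = 94/21.
F(94/21) = −268288/9261, F'(94/21) = −4013/147, so t(3) = (94/21) − (−268288/9261)/(−4013/147) = 863378/252819.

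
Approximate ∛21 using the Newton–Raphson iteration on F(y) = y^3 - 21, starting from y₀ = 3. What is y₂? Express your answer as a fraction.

46559/16875

F'(y) = 3y^2.
F(3) = 6, F'(3) = 27, so y₁ = 3 - 6/27 = 25/9.
F(25/9) = 316/729, F'(25/9) = 625/27, so y₂ = (25/9) - (316/729)/(625/27) = 46559/16875.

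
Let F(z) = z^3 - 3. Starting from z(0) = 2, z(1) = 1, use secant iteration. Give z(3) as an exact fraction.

F(2) = 5, F(1) = -2. z(2) = 1 - (-2)·(1 - 2)/((-2) - 5) = 9/7.
F(1) = -2, F(9/7) = -300/343. z(3) = (9/7) - (-300/343)·((9/7) - 1)/((-300/343) - (-2)) = 291/193.

291/193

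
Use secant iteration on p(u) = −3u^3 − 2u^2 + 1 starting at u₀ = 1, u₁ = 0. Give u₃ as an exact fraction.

25/13

p(1) = −4, p(0) = 1. u₂ = 0 − 1·(0 − 1)/(1 − (−4)) = 1/5.
p(0) = 1, p(1/5) = 112/125. u₃ = (1/5) − (112/125)·((1/5) − 0)/((112/125) − 1) = 25/13.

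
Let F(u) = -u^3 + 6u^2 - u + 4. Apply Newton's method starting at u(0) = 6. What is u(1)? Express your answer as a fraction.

F'(u) = -3u^2 + 12u - 1.
F(6) = -2, F'(6) = -37, so u(1) = 6 - (-2)/(-37) = 220/37.

220/37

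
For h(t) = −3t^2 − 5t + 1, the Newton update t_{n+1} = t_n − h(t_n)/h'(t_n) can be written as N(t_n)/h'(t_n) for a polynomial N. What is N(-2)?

h'(t) = −6t − 5.
N(t) = t·h'(t) − h(t) = t·(−6t − 5) − (−3t^2 − 5t + 1) = −3t^2 − 1.
N(-2) = −13.

−13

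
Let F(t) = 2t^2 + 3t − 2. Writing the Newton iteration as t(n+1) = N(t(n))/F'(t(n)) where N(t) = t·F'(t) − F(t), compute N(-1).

4

F'(t) = 4t + 3.
N(t) = t·F'(t) − F(t) = t·(4t + 3) − (2t^2 + 3t − 2) = 2t^2 + 2.
N(-1) = 4.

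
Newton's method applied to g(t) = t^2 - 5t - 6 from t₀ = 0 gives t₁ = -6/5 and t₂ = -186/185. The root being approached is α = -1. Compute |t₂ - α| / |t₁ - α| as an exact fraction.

1/37

t₁ - α = -6/5 - (-1) = -6/5 + 1 = -1/5, so |t₁ - α| = 1/5.
t₂ - α = -186/185 - (-1) = -186/185 + 1 = -1/185, so |t₂ - α| = 1/185.
Ratio = (1/185) / (1/5) = 1/37.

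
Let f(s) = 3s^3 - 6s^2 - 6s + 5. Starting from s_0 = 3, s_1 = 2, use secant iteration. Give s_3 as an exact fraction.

83/31

f(3) = 14, f(2) = -7. s_2 = 2 - (-7)·(2 - 3)/((-7) - 14) = 7/3.
f(2) = -7, f(7/3) = -32/9. s_3 = (7/3) - (-32/9)·((7/3) - 2)/((-32/9) - (-7)) = 83/31.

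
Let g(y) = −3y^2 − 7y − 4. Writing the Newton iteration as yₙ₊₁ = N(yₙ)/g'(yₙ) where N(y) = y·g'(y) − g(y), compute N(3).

−23

g'(y) = −6y − 7.
N(y) = y·g'(y) − g(y) = y·(−6y − 7) − (−3y^2 − 7y − 4) = −3y^2 + 4.
N(3) = −23.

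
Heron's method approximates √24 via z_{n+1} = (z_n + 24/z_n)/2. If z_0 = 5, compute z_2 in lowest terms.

4801/980

z_1 = (5 + 24/5)/2 = 49/10.
z_2 = (49/10 + 24/(49/10))/2 = 4801/980.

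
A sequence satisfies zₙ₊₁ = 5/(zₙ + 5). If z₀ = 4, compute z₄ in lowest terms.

59/69

z₁ = 5/(4 + 5) = 5/9.
z₂ = 5/(5/9 + 5) = 9/10.
z₃ = 5/(9/10 + 5) = 50/59.
z₄ = 5/(50/59 + 5) = 59/69.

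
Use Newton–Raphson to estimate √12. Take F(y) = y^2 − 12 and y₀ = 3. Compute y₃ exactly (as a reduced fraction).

18817/5432

F'(y) = 2y.
F(3) = −3, F'(3) = 6, so y₁ = 3 − (−3)/6 = 7/2.
F(7/2) = 1/4, F'(7/2) = 7, so y₂ = (7/2) − (1/4)/7 = 97/28.
F(97/28) = 1/784, F'(97/28) = 97/14, so y₃ = (97/28) − (1/784)/(97/14) = 18817/5432.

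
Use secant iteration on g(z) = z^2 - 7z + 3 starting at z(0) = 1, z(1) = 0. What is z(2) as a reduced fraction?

1/2

g(1) = -3, g(0) = 3. z(2) = 0 - 3·(0 - 1)/(3 - (-3)) = 1/2.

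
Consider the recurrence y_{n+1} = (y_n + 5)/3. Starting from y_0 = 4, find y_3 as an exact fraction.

23/9

y_1 = (4 + 5)/3 = 3.
y_2 = (3 + 5)/3 = 8/3.
y_3 = ((8/3) + 5)/3 = 23/9.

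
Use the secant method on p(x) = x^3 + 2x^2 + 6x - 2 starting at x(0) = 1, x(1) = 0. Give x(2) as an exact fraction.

p(1) = 7, p(0) = -2. x(2) = 0 - (-2)·(0 - 1)/((-2) - 7) = 2/9.

2/9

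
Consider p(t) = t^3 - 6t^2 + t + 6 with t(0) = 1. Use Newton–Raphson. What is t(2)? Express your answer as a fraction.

p'(t) = 3t^2 - 12t + 1.
p(1) = 2, p'(1) = -8, so t(1) = 1 - 2/(-8) = 5/4.
p(5/4) = -11/64, p'(5/4) = -149/16, so t(2) = (5/4) - (-11/64)/(-149/16) = 367/298.

367/298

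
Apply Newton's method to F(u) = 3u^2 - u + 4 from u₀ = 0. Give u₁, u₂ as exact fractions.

u₁ = 4, u₂ = 44/23

F'(u) = 6u - 1.
F(0) = 4, F'(0) = -1, so u₁ = 0 - 4/(-1) = 4.
F(4) = 48, F'(4) = 23, so u₂ = 4 - 48/23 = 44/23.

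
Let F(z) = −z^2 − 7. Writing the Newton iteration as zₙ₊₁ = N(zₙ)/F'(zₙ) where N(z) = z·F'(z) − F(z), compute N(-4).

F'(z) = −2z.
N(z) = z·F'(z) − F(z) = z·(−2z) − (−z^2 − 7) = −z^2 + 7.
N(-4) = −9.

−9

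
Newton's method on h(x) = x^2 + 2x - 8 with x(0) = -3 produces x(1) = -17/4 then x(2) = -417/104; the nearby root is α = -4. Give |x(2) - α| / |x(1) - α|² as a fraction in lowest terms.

x(1) - α = -17/4 - (-4) = -17/4 + 4 = -1/4, so |x(1) - α| = 1/4.
x(2) - α = -417/104 - (-4) = -417/104 + 4 = -1/104, so |x(2) - α| = 1/104.
|x(1) - α|² = 1/16.
Ratio = (1/104) / (1/16) = 2/13.

2/13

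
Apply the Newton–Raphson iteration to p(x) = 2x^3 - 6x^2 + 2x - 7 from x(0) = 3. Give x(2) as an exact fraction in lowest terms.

129351/42430

p'(x) = 6x^2 - 12x + 2.
p(3) = -1, p'(3) = 20, so x(1) = 3 - (-1)/20 = 61/20.
p(61/20) = 121/4000, p'(61/20) = 4243/200, so x(2) = (61/20) - (121/4000)/(4243/200) = 129351/42430.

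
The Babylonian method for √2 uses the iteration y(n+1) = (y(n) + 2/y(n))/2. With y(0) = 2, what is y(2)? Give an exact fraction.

17/12

y(1) = (2 + 2/2)/2 = 3/2.
y(2) = (3/2 + 2/(3/2))/2 = 17/12.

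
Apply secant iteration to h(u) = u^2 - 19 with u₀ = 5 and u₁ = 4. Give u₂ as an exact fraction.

13/3

h(5) = 6, h(4) = -3. u₂ = 4 - (-3)·(4 - 5)/((-3) - 6) = 13/3.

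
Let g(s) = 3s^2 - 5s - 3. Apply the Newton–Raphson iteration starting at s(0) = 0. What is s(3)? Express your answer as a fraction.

-169887/362705

g'(s) = 6s - 5.
g(0) = -3, g'(0) = -5, so s(1) = 0 - (-3)/(-5) = -3/5.
g(-3/5) = 27/25, g'(-3/5) = -43/5, so s(2) = (-3/5) - (27/25)/(-43/5) = -102/215.
g(-102/215) = 2187/46225, g'(-102/215) = -1687/215, so s(3) = (-102/215) - (2187/46225)/(-1687/215) = -169887/362705.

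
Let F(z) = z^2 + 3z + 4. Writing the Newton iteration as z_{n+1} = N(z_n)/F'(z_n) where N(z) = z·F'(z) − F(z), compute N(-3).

5

F'(z) = 2z + 3.
N(z) = z·F'(z) − F(z) = z·(2z + 3) − (z^2 + 3z + 4) = z^2 − 4.
N(-3) = 5.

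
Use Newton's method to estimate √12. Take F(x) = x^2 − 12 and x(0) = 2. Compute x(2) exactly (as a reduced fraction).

7/2

F'(x) = 2x.
F(2) = −8, F'(2) = 4, so x(1) = 2 − (−8)/4 = 4.
F(4) = 4, F'(4) = 8, so x(2) = 4 − 4/8 = 7/2.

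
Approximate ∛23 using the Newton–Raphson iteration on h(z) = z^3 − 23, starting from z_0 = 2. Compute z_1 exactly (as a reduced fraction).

h'(z) = 3z^2.
h(2) = −15, h'(2) = 12, so z_1 = 2 − (−15)/12 = 13/4.

13/4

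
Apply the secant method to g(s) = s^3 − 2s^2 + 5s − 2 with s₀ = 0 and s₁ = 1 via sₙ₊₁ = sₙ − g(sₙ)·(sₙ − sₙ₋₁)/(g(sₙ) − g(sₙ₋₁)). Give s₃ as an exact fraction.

7/15

g(0) = −2, g(1) = 2. s₂ = 1 − 2·(1 − 0)/(2 − (−2)) = 1/2.
g(1) = 2, g(1/2) = 1/8. s₃ = (1/2) − (1/8)·((1/2) − 1)/((1/8) − 2) = 7/15.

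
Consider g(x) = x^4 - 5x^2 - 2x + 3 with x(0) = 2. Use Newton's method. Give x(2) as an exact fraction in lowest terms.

g'(x) = 4x^3 - 10x - 2.
g(2) = -5, g'(2) = 10, so x(1) = 2 - (-5)/10 = 5/2.
g(5/2) = 93/16, g'(5/2) = 71/2, so x(2) = (5/2) - (93/16)/(71/2) = 1327/568.

1327/568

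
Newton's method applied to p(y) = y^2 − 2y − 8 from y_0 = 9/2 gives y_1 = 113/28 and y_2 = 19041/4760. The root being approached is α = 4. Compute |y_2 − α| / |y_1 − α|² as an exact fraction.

y_1 − α = 113/28 − 4 = 1/28, so |y_1 − α| = 1/28.
y_2 − α = 19041/4760 − 4 = 1/4760, so |y_2 − α| = 1/4760.
|y_1 − α|² = 1/784.
Ratio = (1/4760) / (1/784) = 14/85.

14/85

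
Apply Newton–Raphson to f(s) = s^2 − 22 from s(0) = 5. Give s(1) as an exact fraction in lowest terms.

f'(s) = 2s.
f(5) = 3, f'(5) = 10, so s(1) = 5 − 3/10 = 47/10.

47/10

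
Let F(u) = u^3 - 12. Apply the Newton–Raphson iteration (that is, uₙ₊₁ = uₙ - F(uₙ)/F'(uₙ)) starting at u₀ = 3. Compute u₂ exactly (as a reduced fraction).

F'(u) = 3u^2.
F(3) = 15, F'(3) = 27, so u₁ = 3 - 15/27 = 22/9.
F(22/9) = 1900/729, F'(22/9) = 484/27, so u₂ = (22/9) - (1900/729)/(484/27) = 7511/3267.

7511/3267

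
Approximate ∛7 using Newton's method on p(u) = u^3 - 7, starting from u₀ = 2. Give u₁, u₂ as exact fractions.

p'(u) = 3u^2.
p(2) = 1, p'(2) = 12, so u₁ = 2 - 1/12 = 23/12.
p(23/12) = 71/1728, p'(23/12) = 529/48, so u₂ = (23/12) - (71/1728)/(529/48) = 18215/9522.

u₁ = 23/12, u₂ = 18215/9522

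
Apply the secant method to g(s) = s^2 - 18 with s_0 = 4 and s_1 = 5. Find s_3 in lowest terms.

352/83

g(4) = -2, g(5) = 7. s_2 = 5 - 7·(5 - 4)/(7 - (-2)) = 38/9.
g(5) = 7, g(38/9) = -14/81. s_3 = (38/9) - (-14/81)·((38/9) - 5)/((-14/81) - 7) = 352/83.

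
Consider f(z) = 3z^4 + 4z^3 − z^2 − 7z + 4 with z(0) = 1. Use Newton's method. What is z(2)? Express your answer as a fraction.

f'(z) = 12z^3 + 12z^2 − 2z − 7.
f(1) = 3, f'(1) = 15, so z(1) = 1 − 3/15 = 4/5.
f(4/5) = 648/625, f'(4/5) = 653/125, so z(2) = (4/5) − (648/625)/(653/125) = 1964/3265.

1964/3265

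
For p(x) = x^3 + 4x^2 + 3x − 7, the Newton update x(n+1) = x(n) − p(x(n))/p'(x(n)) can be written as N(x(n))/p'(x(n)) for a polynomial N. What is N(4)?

199

p'(x) = 3x^2 + 8x + 3.
N(x) = x·p'(x) − p(x) = x·(3x^2 + 8x + 3) − (x^3 + 4x^2 + 3x − 7) = 2x^3 + 4x^2 + 7.
N(4) = 199.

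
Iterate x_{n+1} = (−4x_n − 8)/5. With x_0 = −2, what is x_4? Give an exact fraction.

x_1 = (−4·(−2) − 8)/5 = 0.
x_2 = (−4·0 − 8)/5 = −8/5.
x_3 = (−4·(−8/5) − 8)/5 = −8/25.
x_4 = (−4·(−8/25) − 8)/5 = −168/125.

−168/125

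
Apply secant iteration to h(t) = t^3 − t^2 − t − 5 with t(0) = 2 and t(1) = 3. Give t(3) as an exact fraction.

563/244

h(2) = −3, h(3) = 10. t(2) = 3 − 10·(3 − 2)/(10 − (−3)) = 29/13.
h(3) = 10, h(29/13) = −2430/2197. t(3) = (29/13) − (−2430/2197)·((29/13) − 3)/((−2430/2197) − 10) = 563/244.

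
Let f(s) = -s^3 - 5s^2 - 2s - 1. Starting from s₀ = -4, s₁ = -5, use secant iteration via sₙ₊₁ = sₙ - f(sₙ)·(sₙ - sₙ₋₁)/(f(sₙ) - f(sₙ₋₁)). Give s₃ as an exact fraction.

f(-4) = -9, f(-5) = 9. s₂ = (-5) - 9·((-5) - (-4))/(9 - (-9)) = -9/2.
f(-5) = 9, f(-9/2) = -17/8. s₃ = (-9/2) - (-17/8)·((-9/2) - (-5))/((-17/8) - 9) = -409/89.

-409/89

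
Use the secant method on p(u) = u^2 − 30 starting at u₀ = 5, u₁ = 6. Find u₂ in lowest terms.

p(5) = −5, p(6) = 6. u₂ = 6 − 6·(6 − 5)/(6 − (−5)) = 60/11.

60/11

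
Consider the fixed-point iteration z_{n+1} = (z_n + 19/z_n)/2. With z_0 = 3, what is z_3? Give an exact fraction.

268753/61656

z_1 = (3 + 19/3)/2 = 14/3.
z_2 = (14/3 + 19/(14/3))/2 = 367/84.
z_3 = (367/84 + 19/(367/84))/2 = 268753/61656.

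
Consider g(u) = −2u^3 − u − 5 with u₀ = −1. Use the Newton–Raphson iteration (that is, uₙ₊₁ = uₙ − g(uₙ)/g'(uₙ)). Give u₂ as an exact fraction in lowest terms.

−4631/3745

g'(u) = −6u^2 − 1.
g(−1) = −2, g'(−1) = −7, so u₁ = (−1) − (−2)/(−7) = −9/7.
g(−9/7) = 184/343, g'(−9/7) = −535/49, so u₂ = (−9/7) − (184/343)/(−535/49) = −4631/3745.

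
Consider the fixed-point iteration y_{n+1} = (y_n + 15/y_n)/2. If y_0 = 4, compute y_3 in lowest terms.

7380481/1905632

y_1 = (4 + 15/4)/2 = 31/8.
y_2 = (31/8 + 15/(31/8))/2 = 1921/496.
y_3 = (1921/496 + 15/(1921/496))/2 = 7380481/1905632.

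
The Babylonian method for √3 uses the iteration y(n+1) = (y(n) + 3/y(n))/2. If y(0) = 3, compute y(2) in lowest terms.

7/4

y(1) = (3 + 3/3)/2 = 2.
y(2) = (2 + 3/2)/2 = 7/4.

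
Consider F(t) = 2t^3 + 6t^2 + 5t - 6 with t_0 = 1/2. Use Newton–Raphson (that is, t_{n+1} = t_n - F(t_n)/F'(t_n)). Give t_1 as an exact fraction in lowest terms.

F'(t) = 6t^2 + 12t + 5.
F(1/2) = -7/4, F'(1/2) = 25/2, so t_1 = (1/2) - (-7/4)/(25/2) = 16/25.

16/25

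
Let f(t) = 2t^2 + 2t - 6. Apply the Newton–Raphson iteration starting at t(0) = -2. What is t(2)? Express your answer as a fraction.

f'(t) = 4t + 2.
f(-2) = -2, f'(-2) = -6, so t(1) = (-2) - (-2)/(-6) = -7/3.
f(-7/3) = 2/9, f'(-7/3) = -22/3, so t(2) = (-7/3) - (2/9)/(-22/3) = -76/33.

-76/33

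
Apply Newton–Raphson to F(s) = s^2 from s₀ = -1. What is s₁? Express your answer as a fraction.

F'(s) = 2s.
F(-1) = 1, F'(-1) = -2, so s₁ = (-1) - 1/(-2) = -1/2.

-1/2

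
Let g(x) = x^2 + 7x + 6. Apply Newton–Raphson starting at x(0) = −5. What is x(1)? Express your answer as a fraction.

−19/3

g'(x) = 2x + 7.
g(−5) = −4, g'(−5) = −3, so x(1) = (−5) − (−4)/(−3) = −19/3.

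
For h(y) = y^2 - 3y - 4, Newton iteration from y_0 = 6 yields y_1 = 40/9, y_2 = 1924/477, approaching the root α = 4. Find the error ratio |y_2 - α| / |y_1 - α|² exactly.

y_1 - α = 40/9 - 4 = 4/9, so |y_1 - α| = 4/9.
y_2 - α = 1924/477 - 4 = 16/477, so |y_2 - α| = 16/477.
|y_1 - α|² = 16/81.
Ratio = (16/477) / (16/81) = 9/53.

9/53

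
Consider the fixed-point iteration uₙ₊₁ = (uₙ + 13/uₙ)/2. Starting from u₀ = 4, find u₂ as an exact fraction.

1673/464

u₁ = (4 + 13/4)/2 = 29/8.
u₂ = (29/8 + 13/(29/8))/2 = 1673/464.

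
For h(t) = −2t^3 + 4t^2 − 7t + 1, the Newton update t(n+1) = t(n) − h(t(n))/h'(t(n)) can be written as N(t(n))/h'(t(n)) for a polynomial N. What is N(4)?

h'(t) = −6t^2 + 8t − 7.
N(t) = t·h'(t) − h(t) = t·(−6t^2 + 8t − 7) − (−2t^3 + 4t^2 − 7t + 1) = −4t^3 + 4t^2 − 1.
N(4) = −193.

−193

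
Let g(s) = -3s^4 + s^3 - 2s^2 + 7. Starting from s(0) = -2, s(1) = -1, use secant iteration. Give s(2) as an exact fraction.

g(-2) = -57, g(-1) = 1. s(2) = (-1) - 1·((-1) - (-2))/(1 - (-57)) = -59/58.

-59/58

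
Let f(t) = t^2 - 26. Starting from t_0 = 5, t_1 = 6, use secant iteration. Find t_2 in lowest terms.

56/11

f(5) = -1, f(6) = 10. t_2 = 6 - 10·(6 - 5)/(10 - (-1)) = 56/11.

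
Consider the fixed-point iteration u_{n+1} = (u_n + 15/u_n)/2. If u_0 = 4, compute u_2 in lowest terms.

1921/496

u_1 = (4 + 15/4)/2 = 31/8.
u_2 = (31/8 + 15/(31/8))/2 = 1921/496.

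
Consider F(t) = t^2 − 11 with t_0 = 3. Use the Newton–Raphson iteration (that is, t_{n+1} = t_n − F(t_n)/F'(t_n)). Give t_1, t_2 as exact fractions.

t_1 = 10/3, t_2 = 199/60

F'(t) = 2t.
F(3) = −2, F'(3) = 6, so t_1 = 3 − (−2)/6 = 10/3.
F(10/3) = 1/9, F'(10/3) = 20/3, so t_2 = (10/3) − (1/9)/(20/3) = 199/60.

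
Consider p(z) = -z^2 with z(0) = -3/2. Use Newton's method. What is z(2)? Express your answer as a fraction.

-3/8

p'(z) = -2z.
p(-3/2) = -9/4, p'(-3/2) = 3, so z(1) = (-3/2) - (-9/4)/3 = -3/4.
p(-3/4) = -9/16, p'(-3/4) = 3/2, so z(2) = (-3/4) - (-9/16)/(3/2) = -3/8.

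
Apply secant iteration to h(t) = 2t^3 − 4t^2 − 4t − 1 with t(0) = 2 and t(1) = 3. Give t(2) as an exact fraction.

37/14

h(2) = −9, h(3) = 5. t(2) = 3 − 5·(3 − 2)/(5 − (−9)) = 37/14.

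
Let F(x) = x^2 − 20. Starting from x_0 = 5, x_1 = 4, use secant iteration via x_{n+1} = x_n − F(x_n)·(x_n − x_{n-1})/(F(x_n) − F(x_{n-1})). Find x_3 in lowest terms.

F(5) = 5, F(4) = −4. x_2 = 4 − (−4)·(4 − 5)/((−4) − 5) = 40/9.
F(4) = −4, F(40/9) = −20/81. x_3 = (40/9) − (−20/81)·((40/9) − 4)/((−20/81) − (−4)) = 85/19.

85/19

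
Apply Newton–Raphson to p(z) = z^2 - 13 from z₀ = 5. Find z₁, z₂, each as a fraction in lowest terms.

p'(z) = 2z.
p(5) = 12, p'(5) = 10, so z₁ = 5 - 12/10 = 19/5.
p(19/5) = 36/25, p'(19/5) = 38/5, so z₂ = (19/5) - (36/25)/(38/5) = 343/95.

z₁ = 19/5, z₂ = 343/95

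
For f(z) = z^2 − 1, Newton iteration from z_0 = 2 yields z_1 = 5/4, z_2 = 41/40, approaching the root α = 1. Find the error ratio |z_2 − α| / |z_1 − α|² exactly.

z_1 − α = 5/4 − 1 = 1/4, so |z_1 − α| = 1/4.
z_2 − α = 41/40 − 1 = 1/40, so |z_2 − α| = 1/40.
|z_1 − α|² = 1/16.
Ratio = (1/40) / (1/16) = 2/5.

2/5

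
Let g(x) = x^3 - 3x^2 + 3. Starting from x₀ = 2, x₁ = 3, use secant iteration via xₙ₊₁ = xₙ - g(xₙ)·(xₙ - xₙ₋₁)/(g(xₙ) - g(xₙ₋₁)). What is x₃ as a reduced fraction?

g(2) = -1, g(3) = 3. x₂ = 3 - 3·(3 - 2)/(3 - (-1)) = 9/4.
g(3) = 3, g(9/4) = -51/64. x₃ = (9/4) - (-51/64)·((9/4) - 3)/((-51/64) - 3) = 65/27.

65/27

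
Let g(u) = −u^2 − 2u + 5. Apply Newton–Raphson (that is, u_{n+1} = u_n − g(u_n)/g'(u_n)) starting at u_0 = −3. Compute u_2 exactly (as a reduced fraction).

g'(u) = −2u − 2.
g(−3) = 2, g'(−3) = 4, so u_1 = (−3) − 2/4 = −7/2.
g(−7/2) = −1/4, g'(−7/2) = 5, so u_2 = (−7/2) − (−1/4)/5 = −69/20.

−69/20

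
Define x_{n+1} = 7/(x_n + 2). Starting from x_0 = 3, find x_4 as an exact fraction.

483/257

x_1 = 7/(3 + 2) = 7/5.
x_2 = 7/(7/5 + 2) = 35/17.
x_3 = 7/(35/17 + 2) = 119/69.
x_4 = 7/(119/69 + 2) = 483/257.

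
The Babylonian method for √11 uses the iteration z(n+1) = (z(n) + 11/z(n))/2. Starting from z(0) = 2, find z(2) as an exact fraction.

z(1) = (2 + 11/2)/2 = 15/4.
z(2) = (15/4 + 11/(15/4))/2 = 401/120.

401/120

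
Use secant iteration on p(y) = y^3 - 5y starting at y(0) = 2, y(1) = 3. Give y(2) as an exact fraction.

p(2) = -2, p(3) = 12. y(2) = 3 - 12·(3 - 2)/(12 - (-2)) = 15/7.

15/7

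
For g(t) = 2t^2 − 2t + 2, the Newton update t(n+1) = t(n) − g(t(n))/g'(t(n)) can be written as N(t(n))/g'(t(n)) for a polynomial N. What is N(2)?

6

g'(t) = 4t − 2.
N(t) = t·g'(t) − g(t) = t·(4t − 2) − (2t^2 − 2t + 2) = 2t^2 − 2.
N(2) = 6.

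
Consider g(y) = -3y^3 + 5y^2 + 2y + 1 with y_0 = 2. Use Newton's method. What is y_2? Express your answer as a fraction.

45104/21819

g'(y) = -9y^2 + 10y + 2.
g(2) = 1, g'(2) = -14, so y_1 = 2 - 1/(-14) = 29/14.
g(29/14) = -185/2744, g'(29/14) = -3117/196, so y_2 = (29/14) - (-185/2744)/(-3117/196) = 45104/21819.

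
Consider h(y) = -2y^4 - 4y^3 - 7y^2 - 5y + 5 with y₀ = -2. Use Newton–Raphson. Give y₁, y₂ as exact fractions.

h'(y) = -8y^3 - 12y^2 - 14y - 5.
h(-2) = -13, h'(-2) = 39, so y₁ = (-2) - (-13)/39 = -5/3.
h(-5/3) = -245/81, h'(-5/3) = 595/27, so y₂ = (-5/3) - (-245/81)/(595/27) = -26/17.

y₁ = -5/3, y₂ = -26/17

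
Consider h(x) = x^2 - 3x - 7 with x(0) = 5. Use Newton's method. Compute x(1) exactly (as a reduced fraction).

32/7

h'(x) = 2x - 3.
h(5) = 3, h'(5) = 7, so x(1) = 5 - 3/7 = 32/7.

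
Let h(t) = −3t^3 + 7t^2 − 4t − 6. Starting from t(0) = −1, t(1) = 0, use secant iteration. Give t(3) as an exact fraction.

−147/185

h(−1) = 8, h(0) = −6. t(2) = 0 − (−6)·(0 − (−1))/((−6) − 8) = −3/7.
h(0) = −6, h(−3/7) = −948/343. t(3) = (−3/7) − (−948/343)·((−3/7) − 0)/((−948/343) − (−6)) = −147/185.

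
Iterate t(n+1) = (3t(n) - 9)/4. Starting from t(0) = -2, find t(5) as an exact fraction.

-7515/1024

t(1) = (3·(-2) - 9)/4 = -15/4.
t(2) = (3·(-15/4) - 9)/4 = -81/16.
t(3) = (3·(-81/16) - 9)/4 = -387/64.
t(4) = (3·(-387/64) - 9)/4 = -1737/256.
t(5) = (3·(-1737/256) - 9)/4 = -7515/1024.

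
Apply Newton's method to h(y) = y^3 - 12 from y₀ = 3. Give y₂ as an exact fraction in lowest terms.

h'(y) = 3y^2.
h(3) = 15, h'(3) = 27, so y₁ = 3 - 15/27 = 22/9.
h(22/9) = 1900/729, h'(22/9) = 484/27, so y₂ = (22/9) - (1900/729)/(484/27) = 7511/3267.

7511/3267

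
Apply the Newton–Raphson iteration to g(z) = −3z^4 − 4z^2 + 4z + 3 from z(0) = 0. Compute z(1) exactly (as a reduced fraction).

−3/4

g'(z) = −12z^3 − 8z + 4.
g(0) = 3, g'(0) = 4, so z(1) = 0 − 3/4 = −3/4.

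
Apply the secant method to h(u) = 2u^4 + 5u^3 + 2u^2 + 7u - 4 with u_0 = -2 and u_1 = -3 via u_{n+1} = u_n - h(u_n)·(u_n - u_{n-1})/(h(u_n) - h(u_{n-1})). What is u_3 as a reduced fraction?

h(-2) = -18, h(-3) = 20. u_2 = (-3) - 20·((-3) - (-2))/(20 - (-18)) = -47/19.
h(-3) = 20, h(-47/19) = -1286820/130321. u_3 = (-47/19) - (-1286820/130321)·((-47/19) - (-3))/((-1286820/130321) - 20) = -257698/97331.

-257698/97331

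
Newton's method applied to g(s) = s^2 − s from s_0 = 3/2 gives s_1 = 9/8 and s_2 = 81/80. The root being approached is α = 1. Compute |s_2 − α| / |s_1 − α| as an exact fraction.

s_1 − α = 9/8 − 1 = 1/8, so |s_1 − α| = 1/8.
s_2 − α = 81/80 − 1 = 1/80, so |s_2 − α| = 1/80.
Ratio = (1/80) / (1/8) = 1/10.

1/10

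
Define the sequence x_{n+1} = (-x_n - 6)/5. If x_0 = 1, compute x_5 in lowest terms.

x_1 = (-1 - 6)/5 = -7/5.
x_2 = (-(-7/5) - 6)/5 = -23/25.
x_3 = (-(-23/25) - 6)/5 = -127/125.
x_4 = (-(-127/125) - 6)/5 = -623/625.
x_5 = (-(-623/625) - 6)/5 = -3127/3125.

-3127/3125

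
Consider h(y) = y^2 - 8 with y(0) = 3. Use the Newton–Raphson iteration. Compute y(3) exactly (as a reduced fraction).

h'(y) = 2y.
h(3) = 1, h'(3) = 6, so y(1) = 3 - 1/6 = 17/6.
h(17/6) = 1/36, h'(17/6) = 17/3, so y(2) = (17/6) - (1/36)/(17/3) = 577/204.
h(577/204) = 1/41616, h'(577/204) = 577/102, so y(3) = (577/204) - (1/41616)/(577/102) = 665857/235416.

665857/235416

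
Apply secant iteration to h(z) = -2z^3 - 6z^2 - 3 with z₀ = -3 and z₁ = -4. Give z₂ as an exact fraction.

h(-3) = -3, h(-4) = 29. z₂ = (-4) - 29·((-4) - (-3))/(29 - (-3)) = -99/32.

-99/32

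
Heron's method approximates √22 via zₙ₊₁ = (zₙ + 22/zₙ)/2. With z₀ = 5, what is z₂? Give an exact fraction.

z₁ = (5 + 22/5)/2 = 47/10.
z₂ = (47/10 + 22/(47/10))/2 = 4409/940.

4409/940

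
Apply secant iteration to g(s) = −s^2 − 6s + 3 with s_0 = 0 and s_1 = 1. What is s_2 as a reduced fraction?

3/7

g(0) = 3, g(1) = −4. s_2 = 1 − (−4)·(1 − 0)/((−4) − 3) = 3/7.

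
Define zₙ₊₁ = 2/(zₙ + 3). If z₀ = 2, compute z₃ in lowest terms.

34/61

z₁ = 2/(2 + 3) = 2/5.
z₂ = 2/(2/5 + 3) = 10/17.
z₃ = 2/(10/17 + 3) = 34/61.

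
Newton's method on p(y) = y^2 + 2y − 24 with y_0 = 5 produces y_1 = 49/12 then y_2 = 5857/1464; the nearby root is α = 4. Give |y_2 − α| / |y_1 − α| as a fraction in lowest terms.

1/122

y_1 − α = 49/12 − 4 = 1/12, so |y_1 − α| = 1/12.
y_2 − α = 5857/1464 − 4 = 1/1464, so |y_2 − α| = 1/1464.
Ratio = (1/1464) / (1/12) = 1/122.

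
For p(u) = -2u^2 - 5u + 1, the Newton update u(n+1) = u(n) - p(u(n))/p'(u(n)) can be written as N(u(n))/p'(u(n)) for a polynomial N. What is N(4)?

-33

p'(u) = -4u - 5.
N(u) = u·p'(u) - p(u) = u·(-4u - 5) - (-2u^2 - 5u + 1) = -2u^2 - 1.
N(4) = -33.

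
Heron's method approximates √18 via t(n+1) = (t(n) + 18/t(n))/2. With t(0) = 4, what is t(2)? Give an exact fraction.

t(1) = (4 + 18/4)/2 = 17/4.
t(2) = (17/4 + 18/(17/4))/2 = 577/136.

577/136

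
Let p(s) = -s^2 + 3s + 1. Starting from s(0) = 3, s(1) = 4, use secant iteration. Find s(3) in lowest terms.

p(3) = 1, p(4) = -3. s(2) = 4 - (-3)·(4 - 3)/((-3) - 1) = 13/4.
p(4) = -3, p(13/4) = 3/16. s(3) = (13/4) - (3/16)·((13/4) - 4)/((3/16) - (-3)) = 56/17.

56/17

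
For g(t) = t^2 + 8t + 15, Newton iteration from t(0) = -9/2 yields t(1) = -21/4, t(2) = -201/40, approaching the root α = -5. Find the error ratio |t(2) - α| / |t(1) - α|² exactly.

2/5

t(1) - α = -21/4 - (-5) = -21/4 + 5 = -1/4, so |t(1) - α| = 1/4.
t(2) - α = -201/40 - (-5) = -201/40 + 5 = -1/40, so |t(2) - α| = 1/40.
|t(1) - α|² = 1/16.
Ratio = (1/40) / (1/16) = 2/5.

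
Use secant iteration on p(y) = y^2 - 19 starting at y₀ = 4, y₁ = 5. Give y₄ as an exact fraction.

1591/365

p(4) = -3, p(5) = 6. y₂ = 5 - 6·(5 - 4)/(6 - (-3)) = 13/3.
p(5) = 6, p(13/3) = -2/9. y₃ = (13/3) - (-2/9)·((13/3) - 5)/((-2/9) - 6) = 61/14.
p(13/3) = -2/9, p(61/14) = -3/196. y₄ = (61/14) - (-3/196)·((61/14) - (13/3))/((-3/196) - (-2/9)) = 1591/365.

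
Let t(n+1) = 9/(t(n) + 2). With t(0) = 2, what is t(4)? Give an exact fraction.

t(1) = 9/(2 + 2) = 9/4.
t(2) = 9/(9/4 + 2) = 36/17.
t(3) = 9/(36/17 + 2) = 153/70.
t(4) = 9/(153/70 + 2) = 630/293.

630/293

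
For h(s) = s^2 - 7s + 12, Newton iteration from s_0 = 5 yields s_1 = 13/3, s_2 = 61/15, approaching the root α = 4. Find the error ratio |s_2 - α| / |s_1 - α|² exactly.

s_1 - α = 13/3 - 4 = 1/3, so |s_1 - α| = 1/3.
s_2 - α = 61/15 - 4 = 1/15, so |s_2 - α| = 1/15.
|s_1 - α|² = 1/9.
Ratio = (1/15) / (1/9) = 3/5.

3/5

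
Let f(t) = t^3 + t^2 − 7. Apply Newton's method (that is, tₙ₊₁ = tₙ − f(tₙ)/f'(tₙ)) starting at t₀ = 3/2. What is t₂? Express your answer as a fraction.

219853/134784

f'(t) = 3t^2 + 2t.
f(3/2) = −11/8, f'(3/2) = 39/4, so t₁ = (3/2) − (−11/8)/(39/4) = 64/39.
f(64/39) = 6655/59319, f'(64/39) = 1920/169, so t₂ = (64/39) − (6655/59319)/(1920/169) = 219853/134784.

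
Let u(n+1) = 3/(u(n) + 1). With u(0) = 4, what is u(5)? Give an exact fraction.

141/116

u(1) = 3/(4 + 1) = 3/5.
u(2) = 3/(3/5 + 1) = 15/8.
u(3) = 3/(15/8 + 1) = 24/23.
u(4) = 3/(24/23 + 1) = 69/47.
u(5) = 3/(69/47 + 1) = 141/116.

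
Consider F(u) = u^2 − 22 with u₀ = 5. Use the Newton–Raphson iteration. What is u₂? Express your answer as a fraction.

4409/940

F'(u) = 2u.
F(5) = 3, F'(5) = 10, so u₁ = 5 − 3/10 = 47/10.
F(47/10) = 9/100, F'(47/10) = 47/5, so u₂ = (47/10) − (9/100)/(47/5) = 4409/940.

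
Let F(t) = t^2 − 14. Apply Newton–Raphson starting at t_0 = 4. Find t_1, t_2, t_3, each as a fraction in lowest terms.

t_1 = 15/4, t_2 = 449/120, t_3 = 403201/107760

F'(t) = 2t.
F(4) = 2, F'(4) = 8, so t_1 = 4 − 2/8 = 15/4.
F(15/4) = 1/16, F'(15/4) = 15/2, so t_2 = (15/4) − (1/16)/(15/2) = 449/120.
F(449/120) = 1/14400, F'(449/120) = 449/60, so t_3 = (449/120) − (1/14400)/(449/60) = 403201/107760.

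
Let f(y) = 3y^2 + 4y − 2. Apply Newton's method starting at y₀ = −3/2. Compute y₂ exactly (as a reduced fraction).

−179/104

f'(y) = 6y + 4.
f(−3/2) = −5/4, f'(−3/2) = −5, so y₁ = (−3/2) − (−5/4)/(−5) = −7/4.
f(−7/4) = 3/16, f'(−7/4) = −13/2, so y₂ = (−7/4) − (3/16)/(−13/2) = −179/104.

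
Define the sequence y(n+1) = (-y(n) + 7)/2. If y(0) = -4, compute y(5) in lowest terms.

y(1) = (-(-4) + 7)/2 = 11/2.
y(2) = (-(11/2) + 7)/2 = 3/4.
y(3) = (-(3/4) + 7)/2 = 25/8.
y(4) = (-(25/8) + 7)/2 = 31/16.
y(5) = (-(31/16) + 7)/2 = 81/32.

81/32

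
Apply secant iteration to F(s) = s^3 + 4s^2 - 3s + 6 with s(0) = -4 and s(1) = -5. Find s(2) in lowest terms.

-53/11

F(-4) = 18, F(-5) = -4. s(2) = (-5) - (-4)·((-5) - (-4))/((-4) - 18) = -53/11.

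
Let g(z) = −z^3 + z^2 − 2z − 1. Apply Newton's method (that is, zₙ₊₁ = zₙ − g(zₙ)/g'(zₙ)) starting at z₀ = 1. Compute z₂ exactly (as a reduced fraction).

−1/2

g'(z) = −3z^2 + 2z − 2.
g(1) = −3, g'(1) = −3, so z₁ = 1 − (−3)/(−3) = 0.
g(0) = −1, g'(0) = −2, so z₂ = 0 − (−1)/(−2) = −1/2.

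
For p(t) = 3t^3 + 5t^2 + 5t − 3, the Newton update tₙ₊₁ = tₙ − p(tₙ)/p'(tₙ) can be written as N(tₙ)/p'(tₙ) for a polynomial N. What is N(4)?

p'(t) = 9t^2 + 10t + 5.
N(t) = t·p'(t) − p(t) = t·(9t^2 + 10t + 5) − (3t^3 + 5t^2 + 5t − 3) = 6t^3 + 5t^2 + 3.
N(4) = 467.

467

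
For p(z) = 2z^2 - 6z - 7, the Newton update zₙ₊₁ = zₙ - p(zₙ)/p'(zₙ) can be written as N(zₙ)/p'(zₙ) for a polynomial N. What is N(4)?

39

p'(z) = 4z - 6.
N(z) = z·p'(z) - p(z) = z·(4z - 6) - (2z^2 - 6z - 7) = 2z^2 + 7.
N(4) = 39.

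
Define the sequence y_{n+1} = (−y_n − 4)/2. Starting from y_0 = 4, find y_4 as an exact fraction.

−1

y_1 = (−4 − 4)/2 = −4.
y_2 = (−(−4) − 4)/2 = 0.
y_3 = (−0 − 4)/2 = −2.
y_4 = (−(−2) − 4)/2 = −1.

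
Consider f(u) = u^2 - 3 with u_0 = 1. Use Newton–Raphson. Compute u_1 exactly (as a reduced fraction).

2

f'(u) = 2u.
f(1) = -2, f'(1) = 2, so u_1 = 1 - (-2)/2 = 2.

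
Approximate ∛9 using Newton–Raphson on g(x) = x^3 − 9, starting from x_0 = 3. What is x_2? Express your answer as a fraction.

929/441

g'(x) = 3x^2.
g(3) = 18, g'(3) = 27, so x_1 = 3 − 18/27 = 7/3.
g(7/3) = 100/27, g'(7/3) = 49/3, so x_2 = (7/3) − (100/27)/(49/3) = 929/441.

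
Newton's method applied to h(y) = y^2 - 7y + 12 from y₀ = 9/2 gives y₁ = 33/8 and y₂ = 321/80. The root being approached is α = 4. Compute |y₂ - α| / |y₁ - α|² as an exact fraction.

y₁ - α = 33/8 - 4 = 1/8, so |y₁ - α| = 1/8.
y₂ - α = 321/80 - 4 = 1/80, so |y₂ - α| = 1/80.
|y₁ - α|² = 1/64.
Ratio = (1/80) / (1/64) = 4/5.

4/5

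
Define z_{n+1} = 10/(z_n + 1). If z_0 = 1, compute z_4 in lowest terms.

40/19

z_1 = 10/(1 + 1) = 5.
z_2 = 10/(5 + 1) = 5/3.
z_3 = 10/(5/3 + 1) = 15/4.
z_4 = 10/(15/4 + 1) = 40/19.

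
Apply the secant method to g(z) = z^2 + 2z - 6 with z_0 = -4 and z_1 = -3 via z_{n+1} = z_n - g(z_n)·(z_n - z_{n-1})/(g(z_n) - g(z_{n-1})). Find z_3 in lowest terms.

-84/23

g(-4) = 2, g(-3) = -3. z_2 = (-3) - (-3)·((-3) - (-4))/((-3) - 2) = -18/5.
g(-3) = -3, g(-18/5) = -6/25. z_3 = (-18/5) - (-6/25)·((-18/5) - (-3))/((-6/25) - (-3)) = -84/23.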